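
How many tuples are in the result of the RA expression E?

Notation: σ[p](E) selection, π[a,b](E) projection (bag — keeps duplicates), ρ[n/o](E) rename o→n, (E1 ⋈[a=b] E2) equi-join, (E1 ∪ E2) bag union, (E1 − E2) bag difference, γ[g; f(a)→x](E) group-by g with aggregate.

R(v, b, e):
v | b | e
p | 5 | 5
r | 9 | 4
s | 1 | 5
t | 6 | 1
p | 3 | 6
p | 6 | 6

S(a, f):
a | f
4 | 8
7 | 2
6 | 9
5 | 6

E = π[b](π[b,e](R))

Per-node cardinality:
  R → 6
  π[b,e](R) → 6
  π[b](π[b,e](R)) → 6

|E| = 6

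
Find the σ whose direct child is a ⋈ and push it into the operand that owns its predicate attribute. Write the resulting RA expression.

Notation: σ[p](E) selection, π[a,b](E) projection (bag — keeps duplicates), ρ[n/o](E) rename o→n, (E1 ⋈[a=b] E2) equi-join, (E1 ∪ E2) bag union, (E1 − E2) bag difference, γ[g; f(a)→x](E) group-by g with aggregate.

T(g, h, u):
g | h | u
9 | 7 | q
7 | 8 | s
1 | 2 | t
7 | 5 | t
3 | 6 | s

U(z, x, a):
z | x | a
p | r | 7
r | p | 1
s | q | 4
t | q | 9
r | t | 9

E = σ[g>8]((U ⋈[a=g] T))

σ filters on g, owned by the right side.
E' = (U ⋈[a=g] σ[g>8](T))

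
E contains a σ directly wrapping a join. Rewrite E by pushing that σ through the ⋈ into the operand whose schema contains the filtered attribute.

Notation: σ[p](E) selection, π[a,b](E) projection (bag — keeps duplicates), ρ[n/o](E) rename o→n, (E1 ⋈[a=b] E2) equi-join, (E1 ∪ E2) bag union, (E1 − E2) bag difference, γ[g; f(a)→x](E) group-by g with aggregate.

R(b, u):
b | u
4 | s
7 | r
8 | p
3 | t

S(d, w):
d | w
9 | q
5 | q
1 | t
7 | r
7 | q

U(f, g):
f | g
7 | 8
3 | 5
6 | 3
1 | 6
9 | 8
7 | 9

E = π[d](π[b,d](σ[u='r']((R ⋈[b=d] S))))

σ filters on u, owned by the left side.
E' = π[d](π[b,d]((σ[u='r'](R) ⋈[b=d] S)))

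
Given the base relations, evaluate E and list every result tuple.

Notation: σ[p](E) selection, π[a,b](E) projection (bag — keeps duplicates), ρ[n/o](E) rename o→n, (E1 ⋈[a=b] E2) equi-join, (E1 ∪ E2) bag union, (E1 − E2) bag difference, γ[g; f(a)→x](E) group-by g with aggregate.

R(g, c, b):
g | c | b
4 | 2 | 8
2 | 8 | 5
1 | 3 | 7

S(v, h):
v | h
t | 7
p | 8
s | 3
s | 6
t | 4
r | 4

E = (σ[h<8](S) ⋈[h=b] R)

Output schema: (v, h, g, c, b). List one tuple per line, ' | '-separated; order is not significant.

Row counts bottom-up:
  S → 6
  σ[h<8](S) → 5
  R → 3
  (σ[h<8](S) ⋈[h=b] R) → 1

== RESULT ==
v | h | g | c | b
t | 7 | 1 | 3 | 7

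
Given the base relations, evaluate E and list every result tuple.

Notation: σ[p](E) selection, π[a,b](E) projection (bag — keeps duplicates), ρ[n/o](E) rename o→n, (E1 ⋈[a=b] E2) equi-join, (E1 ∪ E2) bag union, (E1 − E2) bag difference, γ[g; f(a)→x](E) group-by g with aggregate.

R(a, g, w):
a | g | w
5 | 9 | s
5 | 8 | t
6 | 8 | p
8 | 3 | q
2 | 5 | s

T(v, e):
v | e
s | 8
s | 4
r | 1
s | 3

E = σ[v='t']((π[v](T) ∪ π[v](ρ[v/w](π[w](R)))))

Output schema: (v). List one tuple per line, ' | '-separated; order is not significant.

Subexpression sizes:
  T → 4
  π[v](T) → 4
  R → 5
  π[w](R) → 5
  ρ[v/w](π[w](R)) → 5
  π[v](ρ[v/w](π[w](R))) → 5
  (π[v](T) ∪ π[v](ρ[v/w](π[w](R)))) → 9
  σ[v='t']((π[v](T) ∪ π[v](ρ[v/w](π[w](R))))) → 1

== RESULT ==
v
t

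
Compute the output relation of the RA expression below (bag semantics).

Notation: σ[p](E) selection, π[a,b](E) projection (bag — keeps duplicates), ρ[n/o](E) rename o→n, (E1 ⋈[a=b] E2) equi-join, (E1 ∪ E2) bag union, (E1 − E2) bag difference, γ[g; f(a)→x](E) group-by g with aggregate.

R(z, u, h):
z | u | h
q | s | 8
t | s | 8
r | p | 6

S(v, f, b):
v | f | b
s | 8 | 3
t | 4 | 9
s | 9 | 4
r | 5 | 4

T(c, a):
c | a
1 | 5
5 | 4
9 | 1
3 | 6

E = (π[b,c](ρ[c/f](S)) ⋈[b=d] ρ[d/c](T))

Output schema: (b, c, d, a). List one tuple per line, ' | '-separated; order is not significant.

Subexpression sizes:
  S → 4
  ρ[c/f](S) → 4
  π[b,c](ρ[c/f](S)) → 4
  T → 4
  ρ[d/c](T) → 4
  (π[b,c](ρ[c/f](S)) ⋈[b=d] ρ[d/c](T)) → 2

== RESULT ==
b | c | d | a
3 | 8 | 3 | 6
9 | 4 | 9 | 1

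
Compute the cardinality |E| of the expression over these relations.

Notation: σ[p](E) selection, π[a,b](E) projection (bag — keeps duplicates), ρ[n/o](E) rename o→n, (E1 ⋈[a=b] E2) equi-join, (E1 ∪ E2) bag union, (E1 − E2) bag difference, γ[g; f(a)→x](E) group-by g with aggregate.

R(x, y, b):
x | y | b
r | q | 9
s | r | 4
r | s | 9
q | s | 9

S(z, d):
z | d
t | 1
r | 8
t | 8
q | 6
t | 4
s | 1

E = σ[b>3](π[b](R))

Per-node cardinality:
  R → 4
  π[b](R) → 4
  σ[b>3](π[b](R)) → 4

|E| = 4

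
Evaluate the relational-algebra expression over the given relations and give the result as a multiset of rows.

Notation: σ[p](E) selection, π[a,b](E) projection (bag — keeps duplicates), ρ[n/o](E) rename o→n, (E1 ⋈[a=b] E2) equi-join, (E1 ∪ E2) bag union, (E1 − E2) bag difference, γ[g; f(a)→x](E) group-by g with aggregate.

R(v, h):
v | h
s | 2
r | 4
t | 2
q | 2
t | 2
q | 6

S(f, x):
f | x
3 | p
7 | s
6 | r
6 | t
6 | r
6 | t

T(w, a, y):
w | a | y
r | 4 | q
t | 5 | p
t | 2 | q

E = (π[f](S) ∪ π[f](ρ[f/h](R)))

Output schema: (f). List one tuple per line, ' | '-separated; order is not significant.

Subexpression sizes:
  S → 6
  π[f](S) → 6
  R → 6
  ρ[f/h](R) → 6
  π[f](ρ[f/h](R)) → 6
  (π[f](S) ∪ π[f](ρ[f/h](R))) → 12

== RESULT ==
f
2
2
2
2
3
4
6
6
6
6
6
7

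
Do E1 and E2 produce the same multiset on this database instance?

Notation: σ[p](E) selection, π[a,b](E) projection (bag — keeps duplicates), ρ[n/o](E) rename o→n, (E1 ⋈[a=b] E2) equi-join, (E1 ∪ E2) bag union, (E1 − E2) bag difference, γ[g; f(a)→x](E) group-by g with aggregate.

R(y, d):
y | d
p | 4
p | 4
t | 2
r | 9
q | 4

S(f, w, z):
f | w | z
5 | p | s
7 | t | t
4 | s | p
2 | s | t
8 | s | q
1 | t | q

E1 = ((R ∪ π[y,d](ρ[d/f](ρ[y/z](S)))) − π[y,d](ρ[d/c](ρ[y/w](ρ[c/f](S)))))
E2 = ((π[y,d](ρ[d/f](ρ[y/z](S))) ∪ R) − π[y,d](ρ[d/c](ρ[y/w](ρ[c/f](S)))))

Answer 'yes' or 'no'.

E1 per-node cardinality:
  R → 5
  S → 6
  ρ[y/z](S) → 6
  ρ[d/f](ρ[y/z](S)) → 6
  π[y,d](ρ[d/f](ρ[y/z](S))) → 6
  (R ∪ π[y,d](ρ[d/f](ρ[y/z](S)))) → 11
  S → 6
  ρ[c/f](S) → 6
  ρ[y/w](ρ[c/f](S)) → 6
  ρ[d/c](ρ[y/w](ρ[c/f](S))) → 6
  π[y,d](ρ[d/c](ρ[y/w](ρ[c/f](S)))) → 6
  ((R ∪ π[y,d](ρ[d/f](ρ[y/z](S)))) − π[y,d](ρ[d/c](ρ[y/w](ρ[c/f](S))))) → 10
E2 per-node cardinality:
  S → 6
  ρ[y/z](S) → 6
  ρ[d/f](ρ[y/z](S)) → 6
  π[y,d](ρ[d/f](ρ[y/z](S))) → 6
  R → 5
  (π[y,d](ρ[d/f](ρ[y/z](S))) ∪ R) → 11
  S → 6
  ρ[c/f](S) → 6
  ρ[y/w](ρ[c/f](S)) → 6
  ρ[d/c](ρ[y/w](ρ[c/f](S))) → 6
  π[y,d](ρ[d/c](ρ[y/w](ρ[c/f](S)))) → 6
  ((π[y,d](ρ[d/f](ρ[y/z](S))) ∪ R) − π[y,d](ρ[d/c](ρ[y/w](ρ[c/f](S))))) → 10

E1 and E2 produce the same multiset:
y | d
p | 4
p | 4
p | 4
q | 1
q | 4
q | 8
r | 9
s | 5
t | 2
t | 2

yes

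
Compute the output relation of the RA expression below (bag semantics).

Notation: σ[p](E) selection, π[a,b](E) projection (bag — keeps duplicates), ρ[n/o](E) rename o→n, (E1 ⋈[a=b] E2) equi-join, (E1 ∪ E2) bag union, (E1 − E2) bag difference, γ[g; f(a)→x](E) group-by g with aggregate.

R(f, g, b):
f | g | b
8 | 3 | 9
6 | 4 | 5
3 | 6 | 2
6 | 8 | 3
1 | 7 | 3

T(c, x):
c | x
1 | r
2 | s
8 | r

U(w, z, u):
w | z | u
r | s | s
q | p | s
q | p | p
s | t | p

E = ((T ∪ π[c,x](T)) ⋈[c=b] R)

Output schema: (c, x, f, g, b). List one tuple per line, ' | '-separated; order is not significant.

Subexpression sizes:
  T → 3
  T → 3
  π[c,x](T) → 3
  (T ∪ π[c,x](T)) → 6
  R → 5
  ((T ∪ π[c,x](T)) ⋈[c=b] R) → 2

== RESULT ==
c | x | f | g | b
2 | s | 3 | 6 | 2
2 | s | 3 | 6 | 2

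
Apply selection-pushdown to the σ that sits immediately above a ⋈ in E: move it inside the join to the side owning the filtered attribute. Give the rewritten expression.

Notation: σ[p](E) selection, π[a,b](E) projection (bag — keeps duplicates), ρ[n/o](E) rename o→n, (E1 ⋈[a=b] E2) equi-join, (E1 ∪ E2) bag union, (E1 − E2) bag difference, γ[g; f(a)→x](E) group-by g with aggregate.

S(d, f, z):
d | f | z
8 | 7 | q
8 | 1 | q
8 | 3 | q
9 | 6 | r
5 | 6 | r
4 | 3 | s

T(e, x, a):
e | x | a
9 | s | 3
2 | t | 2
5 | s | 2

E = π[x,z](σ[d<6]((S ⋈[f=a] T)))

σ filters on d, owned by the left side.
E' = π[x,z]((σ[d<6](S) ⋈[f=a] T))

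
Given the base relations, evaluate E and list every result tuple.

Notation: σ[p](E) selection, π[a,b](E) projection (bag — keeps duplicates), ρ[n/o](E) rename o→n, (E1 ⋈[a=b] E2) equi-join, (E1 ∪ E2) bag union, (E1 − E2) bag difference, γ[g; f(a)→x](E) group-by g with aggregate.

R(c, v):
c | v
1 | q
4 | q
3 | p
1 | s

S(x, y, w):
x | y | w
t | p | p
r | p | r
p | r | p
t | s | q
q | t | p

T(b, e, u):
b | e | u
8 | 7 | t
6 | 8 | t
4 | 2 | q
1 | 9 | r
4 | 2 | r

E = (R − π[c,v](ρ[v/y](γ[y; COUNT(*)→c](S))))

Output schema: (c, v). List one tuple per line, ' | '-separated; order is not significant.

Subexpression sizes:
  R → 4
  S → 5
  γ[y; COUNT(*)→c](S) → 4
  ρ[v/y](γ[y; COUNT(*)→c](S)) → 4
  π[c,v](ρ[v/y](γ[y; COUNT(*)→c](S))) → 4
  (R − π[c,v](ρ[v/y](γ[y; COUNT(*)→c](S)))) → 3

== RESULT ==
c | v
1 | q
3 | p
4 | q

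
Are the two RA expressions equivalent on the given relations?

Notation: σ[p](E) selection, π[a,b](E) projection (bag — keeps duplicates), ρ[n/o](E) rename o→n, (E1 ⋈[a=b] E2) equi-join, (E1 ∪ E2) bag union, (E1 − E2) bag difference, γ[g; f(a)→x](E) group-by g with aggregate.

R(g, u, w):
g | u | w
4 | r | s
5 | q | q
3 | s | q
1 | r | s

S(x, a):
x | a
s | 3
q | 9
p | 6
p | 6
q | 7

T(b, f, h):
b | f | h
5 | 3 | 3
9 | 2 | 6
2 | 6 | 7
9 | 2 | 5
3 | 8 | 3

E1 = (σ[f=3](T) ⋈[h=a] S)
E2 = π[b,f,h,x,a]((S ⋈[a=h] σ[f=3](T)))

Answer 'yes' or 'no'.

E1 row counts bottom-up:
  T → 5
  σ[f=3](T) → 1
  S → 5
  (σ[f=3](T) ⋈[h=a] S) → 1
E2 row counts bottom-up:
  S → 5
  T → 5
  σ[f=3](T) → 1
  (S ⋈[a=h] σ[f=3](T)) → 1
  π[b,f,h,x,a]((S ⋈[a=h] σ[f=3](T))) → 1

E1 and E2 produce the same multiset:
b | f | h | x | a
5 | 3 | 3 | s | 3

yes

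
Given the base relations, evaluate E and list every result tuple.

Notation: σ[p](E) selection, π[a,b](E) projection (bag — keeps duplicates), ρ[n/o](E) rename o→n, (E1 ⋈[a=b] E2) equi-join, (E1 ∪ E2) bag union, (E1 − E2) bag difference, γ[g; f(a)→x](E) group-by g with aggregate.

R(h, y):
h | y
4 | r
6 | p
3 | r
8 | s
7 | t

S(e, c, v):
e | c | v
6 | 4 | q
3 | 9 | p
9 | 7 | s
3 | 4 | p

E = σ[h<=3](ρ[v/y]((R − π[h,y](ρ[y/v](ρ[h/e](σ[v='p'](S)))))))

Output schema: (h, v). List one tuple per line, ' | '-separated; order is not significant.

Subexpression sizes:
  R → 5
  S → 4
  σ[v='p'](S) → 2
  ρ[h/e](σ[v='p'](S)) → 2
  ρ[y/v](ρ[h/e](σ[v='p'](S))) → 2
  π[h,y](ρ[y/v](ρ[h/e](σ[v='p'](S)))) → 2
  (R − π[h,y](ρ[y/v](ρ[h/e](σ[v='p'](S))))) → 5
  ρ[v/y]((R − π[h,y](ρ[y/v](ρ[h/e](σ[v='p'](S)))))) → 5
  σ[h<=3](ρ[v/y]((R − π[h,y](ρ[y/v](ρ[h/e](σ[v='p'](S))))))) → 1

== RESULT ==
h | v
3 | r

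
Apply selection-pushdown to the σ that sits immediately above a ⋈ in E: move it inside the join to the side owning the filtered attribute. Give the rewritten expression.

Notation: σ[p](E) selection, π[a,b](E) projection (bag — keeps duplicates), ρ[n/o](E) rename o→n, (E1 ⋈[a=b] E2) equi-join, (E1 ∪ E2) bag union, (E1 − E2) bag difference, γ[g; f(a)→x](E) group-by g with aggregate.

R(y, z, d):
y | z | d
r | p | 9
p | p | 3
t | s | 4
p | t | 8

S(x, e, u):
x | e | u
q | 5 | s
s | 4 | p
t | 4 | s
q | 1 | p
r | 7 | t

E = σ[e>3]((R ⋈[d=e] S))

σ filters on e, owned by the right side.
E' = (R ⋈[d=e] σ[e>3](S))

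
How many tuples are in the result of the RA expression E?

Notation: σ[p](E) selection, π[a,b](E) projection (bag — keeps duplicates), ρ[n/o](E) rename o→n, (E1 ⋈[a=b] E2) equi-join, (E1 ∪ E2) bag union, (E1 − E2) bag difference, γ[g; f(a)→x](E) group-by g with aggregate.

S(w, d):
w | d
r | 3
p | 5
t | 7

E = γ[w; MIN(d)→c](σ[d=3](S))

Row counts bottom-up:
  S → 3
  σ[d=3](S) → 1
  γ[w; MIN(d)→c](σ[d=3](S)) → 1

|E| = 1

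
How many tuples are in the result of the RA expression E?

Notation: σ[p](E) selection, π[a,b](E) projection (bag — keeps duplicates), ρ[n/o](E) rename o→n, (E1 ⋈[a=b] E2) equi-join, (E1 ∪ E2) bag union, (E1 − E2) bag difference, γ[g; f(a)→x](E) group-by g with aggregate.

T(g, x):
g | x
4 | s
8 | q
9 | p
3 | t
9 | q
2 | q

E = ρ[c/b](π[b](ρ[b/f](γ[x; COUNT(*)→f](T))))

Subexpression sizes:
  T → 6
  γ[x; COUNT(*)→f](T) → 4
  ρ[b/f](γ[x; COUNT(*)→f](T)) → 4
  π[b](ρ[b/f](γ[x; COUNT(*)→f](T))) → 4
  ρ[c/b](π[b](ρ[b/f](γ[x; COUNT(*)→f](T)))) → 4

|E| = 4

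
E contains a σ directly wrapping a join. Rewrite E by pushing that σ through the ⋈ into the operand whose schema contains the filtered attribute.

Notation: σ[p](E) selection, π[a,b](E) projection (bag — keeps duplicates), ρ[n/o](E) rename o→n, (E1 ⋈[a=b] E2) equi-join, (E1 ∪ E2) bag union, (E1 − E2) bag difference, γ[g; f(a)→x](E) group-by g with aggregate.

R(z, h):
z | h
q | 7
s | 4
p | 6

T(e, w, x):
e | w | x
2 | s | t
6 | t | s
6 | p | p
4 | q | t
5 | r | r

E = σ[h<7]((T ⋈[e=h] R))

σ filters on h, owned by the right side.
E' = (T ⋈[e=h] σ[h<7](R))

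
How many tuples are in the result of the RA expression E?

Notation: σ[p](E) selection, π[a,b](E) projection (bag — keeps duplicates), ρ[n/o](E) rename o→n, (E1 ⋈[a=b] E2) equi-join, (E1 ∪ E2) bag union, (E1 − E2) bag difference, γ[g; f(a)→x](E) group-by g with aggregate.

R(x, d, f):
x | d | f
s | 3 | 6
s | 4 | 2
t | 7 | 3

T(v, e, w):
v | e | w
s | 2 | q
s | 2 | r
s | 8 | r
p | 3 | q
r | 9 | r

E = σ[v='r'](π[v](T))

Per-node cardinality:
  T → 5
  π[v](T) → 5
  σ[v='r'](π[v](T)) → 1

|E| = 1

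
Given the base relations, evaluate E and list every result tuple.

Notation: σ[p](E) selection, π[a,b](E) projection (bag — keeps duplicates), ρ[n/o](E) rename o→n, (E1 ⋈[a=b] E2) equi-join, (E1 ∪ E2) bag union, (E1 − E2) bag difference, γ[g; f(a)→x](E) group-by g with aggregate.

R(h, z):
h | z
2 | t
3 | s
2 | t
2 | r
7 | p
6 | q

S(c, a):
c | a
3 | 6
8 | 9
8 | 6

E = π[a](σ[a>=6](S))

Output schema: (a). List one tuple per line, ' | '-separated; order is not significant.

Row counts bottom-up:
  S → 3
  σ[a>=6](S) → 3
  π[a](σ[a>=6](S)) → 3

== RESULT ==
a
6
6
9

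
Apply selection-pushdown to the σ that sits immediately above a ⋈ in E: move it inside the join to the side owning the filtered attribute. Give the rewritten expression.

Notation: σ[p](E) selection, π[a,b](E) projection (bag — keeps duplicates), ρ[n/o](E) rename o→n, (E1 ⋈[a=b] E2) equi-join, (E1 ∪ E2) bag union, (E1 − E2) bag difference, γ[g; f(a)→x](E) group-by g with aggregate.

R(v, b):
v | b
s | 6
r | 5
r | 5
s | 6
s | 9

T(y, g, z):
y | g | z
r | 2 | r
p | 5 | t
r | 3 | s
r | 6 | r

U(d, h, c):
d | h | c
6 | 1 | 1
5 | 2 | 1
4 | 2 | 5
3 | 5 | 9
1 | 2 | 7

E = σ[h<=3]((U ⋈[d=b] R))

σ filters on h, owned by the left side.
E' = (σ[h<=3](U) ⋈[d=b] R)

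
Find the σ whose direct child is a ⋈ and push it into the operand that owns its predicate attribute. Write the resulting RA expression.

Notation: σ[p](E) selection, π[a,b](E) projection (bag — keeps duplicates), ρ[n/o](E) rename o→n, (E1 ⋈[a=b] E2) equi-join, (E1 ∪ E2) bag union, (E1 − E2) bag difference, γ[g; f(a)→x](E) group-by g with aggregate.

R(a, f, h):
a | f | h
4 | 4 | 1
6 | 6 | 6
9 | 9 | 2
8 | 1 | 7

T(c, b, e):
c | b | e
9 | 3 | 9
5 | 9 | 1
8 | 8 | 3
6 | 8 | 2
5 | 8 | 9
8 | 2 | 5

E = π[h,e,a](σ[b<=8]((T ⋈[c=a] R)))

σ filters on b, owned by the left side.
E' = π[h,e,a]((σ[b<=8](T) ⋈[c=a] R))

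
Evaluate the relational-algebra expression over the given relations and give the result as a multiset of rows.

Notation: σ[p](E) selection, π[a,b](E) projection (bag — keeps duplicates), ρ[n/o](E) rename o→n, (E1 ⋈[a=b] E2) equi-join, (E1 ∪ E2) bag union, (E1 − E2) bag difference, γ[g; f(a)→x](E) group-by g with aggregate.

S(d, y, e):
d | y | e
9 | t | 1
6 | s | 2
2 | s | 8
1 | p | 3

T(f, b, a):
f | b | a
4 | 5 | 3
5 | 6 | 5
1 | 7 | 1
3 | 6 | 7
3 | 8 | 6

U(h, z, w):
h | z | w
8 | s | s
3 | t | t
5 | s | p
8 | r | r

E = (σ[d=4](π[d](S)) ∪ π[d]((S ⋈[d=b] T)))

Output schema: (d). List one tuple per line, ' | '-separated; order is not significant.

Per-node cardinality:
  S → 4
  π[d](S) → 4
  σ[d=4](π[d](S)) → 0
  S → 4
  T → 5
  (S ⋈[d=b] T) → 2
  π[d]((S ⋈[d=b] T)) → 2
  (σ[d=4](π[d](S)) ∪ π[d]((S ⋈[d=b] T))) → 2

== RESULT ==
d
6
6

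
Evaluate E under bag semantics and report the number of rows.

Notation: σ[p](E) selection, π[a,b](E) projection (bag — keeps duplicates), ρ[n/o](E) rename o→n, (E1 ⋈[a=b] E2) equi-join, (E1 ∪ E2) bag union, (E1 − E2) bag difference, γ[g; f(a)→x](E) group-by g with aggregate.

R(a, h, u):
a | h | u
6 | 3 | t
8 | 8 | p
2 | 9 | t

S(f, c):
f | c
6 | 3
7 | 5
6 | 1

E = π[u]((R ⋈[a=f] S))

Row counts bottom-up:
  R → 3
  S → 3
  (R ⋈[a=f] S) → 2
  π[u]((R ⋈[a=f] S)) → 2

|E| = 2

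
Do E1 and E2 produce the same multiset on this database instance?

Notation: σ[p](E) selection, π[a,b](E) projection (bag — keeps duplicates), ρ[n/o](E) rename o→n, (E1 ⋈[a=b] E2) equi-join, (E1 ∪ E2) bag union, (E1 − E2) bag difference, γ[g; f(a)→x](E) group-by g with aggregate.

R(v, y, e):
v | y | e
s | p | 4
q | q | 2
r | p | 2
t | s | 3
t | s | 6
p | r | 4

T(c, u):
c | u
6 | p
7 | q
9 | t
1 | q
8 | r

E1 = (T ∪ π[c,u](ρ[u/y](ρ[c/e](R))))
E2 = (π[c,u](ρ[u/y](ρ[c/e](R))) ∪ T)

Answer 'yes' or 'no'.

E1 per-node cardinality:
  T → 5
  R → 6
  ρ[c/e](R) → 6
  ρ[u/y](ρ[c/e](R)) → 6
  π[c,u](ρ[u/y](ρ[c/e](R))) → 6
  (T ∪ π[c,u](ρ[u/y](ρ[c/e](R)))) → 11
E2 per-node cardinality:
  R → 6
  ρ[c/e](R) → 6
  ρ[u/y](ρ[c/e](R)) → 6
  π[c,u](ρ[u/y](ρ[c/e](R))) → 6
  T → 5
  (π[c,u](ρ[u/y](ρ[c/e](R))) ∪ T) → 11

E1 and E2 produce the same multiset:
c | u
1 | q
2 | p
2 | q
3 | s
4 | p
4 | r
6 | p
6 | s
7 | q
8 | r
9 | t

yes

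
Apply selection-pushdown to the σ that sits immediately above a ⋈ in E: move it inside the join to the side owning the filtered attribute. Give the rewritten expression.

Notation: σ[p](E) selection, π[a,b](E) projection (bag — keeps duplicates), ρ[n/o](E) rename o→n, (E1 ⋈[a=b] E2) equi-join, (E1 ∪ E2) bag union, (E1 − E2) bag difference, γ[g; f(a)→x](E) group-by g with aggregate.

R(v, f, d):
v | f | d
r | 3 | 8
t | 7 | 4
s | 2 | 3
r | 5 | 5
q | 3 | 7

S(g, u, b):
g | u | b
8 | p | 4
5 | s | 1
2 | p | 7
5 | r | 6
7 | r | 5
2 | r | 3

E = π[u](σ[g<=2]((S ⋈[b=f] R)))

σ filters on g, owned by the left side.
E' = π[u]((σ[g<=2](S) ⋈[b=f] R))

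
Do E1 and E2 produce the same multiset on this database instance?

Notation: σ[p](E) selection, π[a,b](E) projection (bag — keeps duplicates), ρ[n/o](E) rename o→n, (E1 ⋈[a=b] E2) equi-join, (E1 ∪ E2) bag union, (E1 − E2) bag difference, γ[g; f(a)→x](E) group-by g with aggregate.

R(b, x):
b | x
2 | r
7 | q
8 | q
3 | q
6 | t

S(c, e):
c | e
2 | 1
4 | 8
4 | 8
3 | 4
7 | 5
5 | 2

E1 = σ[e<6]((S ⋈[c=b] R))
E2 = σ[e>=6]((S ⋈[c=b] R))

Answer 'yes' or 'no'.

E1 row counts bottom-up:
  S → 6
  R → 5
  (S ⋈[c=b] R) → 3
  σ[e<6]((S ⋈[c=b] R)) → 3
E2 row counts bottom-up:
  S → 6
  R → 5
  (S ⋈[c=b] R) → 3
  σ[e>=6]((S ⋈[c=b] R)) → 0

E1 result:
c | e | b | x
2 | 1 | 2 | r
3 | 4 | 3 | q
7 | 5 | 7 | q
E2 result:
c | e | b | x
(0 rows)
Witness: (2, 1, 2, 'r') appears 1× in E1 but 0× in E2.

no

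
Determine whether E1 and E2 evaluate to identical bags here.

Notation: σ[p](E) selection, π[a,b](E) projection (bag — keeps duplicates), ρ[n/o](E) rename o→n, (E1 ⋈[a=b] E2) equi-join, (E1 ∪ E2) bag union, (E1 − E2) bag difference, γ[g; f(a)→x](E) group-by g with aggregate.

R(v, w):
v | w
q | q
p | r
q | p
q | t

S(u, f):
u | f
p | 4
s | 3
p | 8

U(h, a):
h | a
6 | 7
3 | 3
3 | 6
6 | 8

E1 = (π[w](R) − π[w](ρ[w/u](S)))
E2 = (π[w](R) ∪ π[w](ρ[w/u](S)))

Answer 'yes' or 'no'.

E1 stepwise |·|:
  R → 4
  π[w](R) → 4
  S → 3
  ρ[w/u](S) → 3
  π[w](ρ[w/u](S)) → 3
  (π[w](R) − π[w](ρ[w/u](S))) → 3
E2 stepwise |·|:
  R → 4
  π[w](R) → 4
  S → 3
  ρ[w/u](S) → 3
  π[w](ρ[w/u](S)) → 3
  (π[w](R) ∪ π[w](ρ[w/u](S))) → 7

E1 result:
w
q
r
t
E2 result:
w
p
p
p
q
r
s
t
Witness: ('s',) appears 0× in E1 but 1× in E2.

no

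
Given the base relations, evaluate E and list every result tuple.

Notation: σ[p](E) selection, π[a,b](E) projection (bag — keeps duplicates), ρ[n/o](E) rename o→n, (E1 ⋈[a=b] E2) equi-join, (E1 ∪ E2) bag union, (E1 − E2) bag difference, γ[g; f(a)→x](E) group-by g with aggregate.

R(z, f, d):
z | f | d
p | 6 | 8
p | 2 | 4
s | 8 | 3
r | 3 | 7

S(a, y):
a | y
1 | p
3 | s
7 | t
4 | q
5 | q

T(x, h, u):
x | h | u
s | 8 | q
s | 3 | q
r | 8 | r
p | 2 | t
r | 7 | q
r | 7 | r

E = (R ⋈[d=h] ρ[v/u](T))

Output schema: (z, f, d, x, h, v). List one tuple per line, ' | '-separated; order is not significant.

Subexpression sizes:
  R → 4
  T → 6
  ρ[v/u](T) → 6
  (R ⋈[d=h] ρ[v/u](T)) → 5

== RESULT ==
z | f | d | x | h | v
p | 6 | 8 | r | 8 | r
p | 6 | 8 | s | 8 | q
r | 3 | 7 | r | 7 | q
r | 3 | 7 | r | 7 | r
s | 8 | 3 | s | 3 | q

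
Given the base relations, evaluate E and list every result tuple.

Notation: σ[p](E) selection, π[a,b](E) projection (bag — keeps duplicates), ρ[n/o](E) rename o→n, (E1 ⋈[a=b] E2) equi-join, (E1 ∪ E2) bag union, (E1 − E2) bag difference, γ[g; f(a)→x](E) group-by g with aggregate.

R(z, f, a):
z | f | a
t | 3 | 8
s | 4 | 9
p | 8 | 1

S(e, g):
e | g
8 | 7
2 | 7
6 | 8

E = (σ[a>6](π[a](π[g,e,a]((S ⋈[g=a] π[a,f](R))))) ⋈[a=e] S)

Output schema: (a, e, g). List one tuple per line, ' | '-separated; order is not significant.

Stepwise |·|:
  S → 3
  R → 3
  π[a,f](R) → 3
  (S ⋈[g=a] π[a,f](R)) → 1
  π[g,e,a]((S ⋈[g=a] π[a,f](R))) → 1
  π[a](π[g,e,a]((S ⋈[g=a] π[a,f](R)))) → 1
  σ[a>6](π[a](π[g,e,a]((S ⋈[g=a] π[a,f](R))))) → 1
  S → 3
  (σ[a>6](π[a](π[g,e,a]((S ⋈[g=a] π[a,f](R))))) ⋈[a=e] S) → 1

== RESULT ==
a | e | g
8 | 8 | 7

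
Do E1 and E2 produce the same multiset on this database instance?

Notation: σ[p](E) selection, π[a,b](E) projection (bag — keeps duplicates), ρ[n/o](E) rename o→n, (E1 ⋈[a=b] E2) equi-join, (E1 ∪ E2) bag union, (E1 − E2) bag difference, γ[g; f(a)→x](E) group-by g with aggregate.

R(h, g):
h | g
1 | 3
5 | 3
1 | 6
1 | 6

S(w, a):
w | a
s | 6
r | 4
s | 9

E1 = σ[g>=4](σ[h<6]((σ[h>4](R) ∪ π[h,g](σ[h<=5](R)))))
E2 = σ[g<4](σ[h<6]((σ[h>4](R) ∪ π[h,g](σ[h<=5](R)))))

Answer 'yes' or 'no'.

E1 stepwise |·|:
  R → 4
  σ[h>4](R) → 1
  R → 4
  σ[h<=5](R) → 4
  π[h,g](σ[h<=5](R)) → 4
  (σ[h>4](R) ∪ π[h,g](σ[h<=5](R))) → 5
  σ[h<6]((σ[h>4](R) ∪ π[h,g](σ[h<=5](R)))) → 5
  σ[g>=4](σ[h<6]((σ[h>4](R) ∪ π[h,g](σ[h<=5](R))))) → 2
E2 stepwise |·|:
  R → 4
  σ[h>4](R) → 1
  R → 4
  σ[h<=5](R) → 4
  π[h,g](σ[h<=5](R)) → 4
  (σ[h>4](R) ∪ π[h,g](σ[h<=5](R))) → 5
  σ[h<6]((σ[h>4](R) ∪ π[h,g](σ[h<=5](R)))) → 5
  σ[g<4](σ[h<6]((σ[h>4](R) ∪ π[h,g](σ[h<=5](R))))) → 3

E1 result:
h | g
1 | 6
1 | 6
E2 result:
h | g
1 | 3
5 | 3
5 | 3
Witness: (5, 3) appears 0× in E1 but 2× in E2.

no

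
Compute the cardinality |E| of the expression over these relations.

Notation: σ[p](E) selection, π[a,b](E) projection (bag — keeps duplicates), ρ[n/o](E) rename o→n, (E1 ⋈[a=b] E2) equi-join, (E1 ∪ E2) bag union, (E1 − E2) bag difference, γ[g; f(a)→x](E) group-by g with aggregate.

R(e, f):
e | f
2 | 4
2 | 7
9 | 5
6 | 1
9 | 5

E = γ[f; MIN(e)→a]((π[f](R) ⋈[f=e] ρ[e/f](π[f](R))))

Subexpression sizes:
  R → 5
  π[f](R) → 5
  R → 5
  π[f](R) → 5
  ρ[e/f](π[f](R)) → 5
  (π[f](R) ⋈[f=e] ρ[e/f](π[f](R))) → 7
  γ[f; MIN(e)→a]((π[f](R) ⋈[f=e] ρ[e/f](π[f](R)))) → 4

|E| = 4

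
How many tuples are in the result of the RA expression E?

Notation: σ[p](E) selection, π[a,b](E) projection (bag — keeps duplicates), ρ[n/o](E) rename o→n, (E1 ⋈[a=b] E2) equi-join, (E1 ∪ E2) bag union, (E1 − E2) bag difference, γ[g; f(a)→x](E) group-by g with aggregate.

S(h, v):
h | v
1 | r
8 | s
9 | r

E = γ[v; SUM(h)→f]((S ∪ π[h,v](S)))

Row counts bottom-up:
  S → 3
  S → 3
  π[h,v](S) → 3
  (S ∪ π[h,v](S)) → 6
  γ[v; SUM(h)→f]((S ∪ π[h,v](S))) → 2

|E| = 2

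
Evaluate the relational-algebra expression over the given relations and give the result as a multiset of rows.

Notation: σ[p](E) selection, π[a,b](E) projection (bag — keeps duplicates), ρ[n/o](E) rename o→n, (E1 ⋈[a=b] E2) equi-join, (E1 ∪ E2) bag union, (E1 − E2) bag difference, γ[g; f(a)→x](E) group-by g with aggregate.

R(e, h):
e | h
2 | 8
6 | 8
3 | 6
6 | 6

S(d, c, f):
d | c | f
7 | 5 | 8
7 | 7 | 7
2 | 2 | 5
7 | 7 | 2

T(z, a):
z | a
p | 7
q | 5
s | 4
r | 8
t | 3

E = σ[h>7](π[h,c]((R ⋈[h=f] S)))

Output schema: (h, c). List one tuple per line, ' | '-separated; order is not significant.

Row counts bottom-up:
  R → 4
  S → 4
  (R ⋈[h=f] S) → 2
  π[h,c]((R ⋈[h=f] S)) → 2
  σ[h>7](π[h,c]((R ⋈[h=f] S))) → 2

== RESULT ==
h | c
8 | 5
8 | 5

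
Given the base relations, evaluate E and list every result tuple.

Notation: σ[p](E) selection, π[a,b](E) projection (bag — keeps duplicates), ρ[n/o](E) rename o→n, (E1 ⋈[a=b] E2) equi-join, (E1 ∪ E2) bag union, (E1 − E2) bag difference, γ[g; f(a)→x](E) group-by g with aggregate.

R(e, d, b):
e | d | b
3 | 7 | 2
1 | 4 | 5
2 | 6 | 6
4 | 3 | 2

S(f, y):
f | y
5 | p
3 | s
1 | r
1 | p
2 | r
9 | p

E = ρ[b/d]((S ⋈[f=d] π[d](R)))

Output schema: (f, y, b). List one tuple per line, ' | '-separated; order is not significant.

Per-node cardinality:
  S → 6
  R → 4
  π[d](R) → 4
  (S ⋈[f=d] π[d](R)) → 1
  ρ[b/d]((S ⋈[f=d] π[d](R))) → 1

== RESULT ==
f | y | b
3 | s | 3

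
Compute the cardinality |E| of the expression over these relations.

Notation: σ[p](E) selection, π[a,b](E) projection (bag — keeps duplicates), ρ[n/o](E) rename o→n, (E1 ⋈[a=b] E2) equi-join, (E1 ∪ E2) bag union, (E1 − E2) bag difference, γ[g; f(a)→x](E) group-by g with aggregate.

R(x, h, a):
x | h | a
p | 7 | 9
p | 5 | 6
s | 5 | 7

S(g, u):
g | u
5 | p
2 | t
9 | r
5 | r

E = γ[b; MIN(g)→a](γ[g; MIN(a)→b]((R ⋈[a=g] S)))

Subexpression sizes:
  R → 3
  S → 4
  (R ⋈[a=g] S) → 1
  γ[g; MIN(a)→b]((R ⋈[a=g] S)) → 1
  γ[b; MIN(g)→a](γ[g; MIN(a)→b]((R ⋈[a=g] S))) → 1

|E| = 1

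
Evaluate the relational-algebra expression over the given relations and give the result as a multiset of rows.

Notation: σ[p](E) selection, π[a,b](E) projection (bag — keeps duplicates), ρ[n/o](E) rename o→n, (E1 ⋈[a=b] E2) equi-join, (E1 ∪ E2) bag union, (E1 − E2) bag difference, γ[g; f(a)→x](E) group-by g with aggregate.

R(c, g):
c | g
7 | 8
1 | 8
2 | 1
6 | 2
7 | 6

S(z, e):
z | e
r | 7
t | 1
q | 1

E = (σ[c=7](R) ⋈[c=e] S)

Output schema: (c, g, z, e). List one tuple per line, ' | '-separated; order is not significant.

Subexpression sizes:
  R → 5
  σ[c=7](R) → 2
  S → 3
  (σ[c=7](R) ⋈[c=e] S) → 2

== RESULT ==
c | g | z | e
7 | 6 | r | 7
7 | 8 | r | 7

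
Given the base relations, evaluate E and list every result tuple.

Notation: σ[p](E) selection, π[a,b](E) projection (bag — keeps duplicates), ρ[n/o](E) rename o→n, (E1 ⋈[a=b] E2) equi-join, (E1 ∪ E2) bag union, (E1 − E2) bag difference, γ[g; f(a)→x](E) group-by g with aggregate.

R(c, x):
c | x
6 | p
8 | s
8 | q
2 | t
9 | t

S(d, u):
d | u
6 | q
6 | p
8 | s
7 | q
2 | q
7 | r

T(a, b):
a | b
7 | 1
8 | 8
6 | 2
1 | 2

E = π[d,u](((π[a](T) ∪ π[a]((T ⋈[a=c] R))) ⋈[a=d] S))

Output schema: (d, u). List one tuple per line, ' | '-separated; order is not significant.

Stepwise |·|:
  T → 4
  π[a](T) → 4
  T → 4
  R → 5
  (T ⋈[a=c] R) → 3
  π[a]((T ⋈[a=c] R)) → 3
  (π[a](T) ∪ π[a]((T ⋈[a=c] R))) → 7
  S → 6
  ((π[a](T) ∪ π[a]((T ⋈[a=c] R))) ⋈[a=d] S) → 9
  π[d,u](((π[a](T) ∪ π[a]((T ⋈[a=c] R))) ⋈[a=d] S)) → 9

== RESULT ==
d | u
6 | p
6 | p
6 | q
6 | q
7 | q
7 | r
8 | s
8 | s
8 | s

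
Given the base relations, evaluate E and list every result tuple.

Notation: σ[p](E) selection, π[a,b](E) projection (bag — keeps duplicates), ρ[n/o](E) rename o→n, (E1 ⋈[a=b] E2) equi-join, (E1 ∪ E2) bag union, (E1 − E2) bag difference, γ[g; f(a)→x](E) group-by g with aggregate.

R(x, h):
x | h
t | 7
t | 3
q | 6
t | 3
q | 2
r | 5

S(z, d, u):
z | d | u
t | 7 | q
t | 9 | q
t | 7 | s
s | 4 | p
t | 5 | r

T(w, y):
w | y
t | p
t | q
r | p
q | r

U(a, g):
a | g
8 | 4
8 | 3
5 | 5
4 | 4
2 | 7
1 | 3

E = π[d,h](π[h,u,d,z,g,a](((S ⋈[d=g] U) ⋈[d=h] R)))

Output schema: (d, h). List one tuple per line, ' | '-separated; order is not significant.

Row counts bottom-up:
  S → 5
  U → 6
  (S ⋈[d=g] U) → 5
  R → 6
  ((S ⋈[d=g] U) ⋈[d=h] R) → 3
  π[h,u,d,z,g,a](((S ⋈[d=g] U) ⋈[d=h] R)) → 3
  π[d,h](π[h,u,d,z,g,a](((S ⋈[d=g] U) ⋈[d=h] R))) → 3

== RESULT ==
d | h
5 | 5
7 | 7
7 | 7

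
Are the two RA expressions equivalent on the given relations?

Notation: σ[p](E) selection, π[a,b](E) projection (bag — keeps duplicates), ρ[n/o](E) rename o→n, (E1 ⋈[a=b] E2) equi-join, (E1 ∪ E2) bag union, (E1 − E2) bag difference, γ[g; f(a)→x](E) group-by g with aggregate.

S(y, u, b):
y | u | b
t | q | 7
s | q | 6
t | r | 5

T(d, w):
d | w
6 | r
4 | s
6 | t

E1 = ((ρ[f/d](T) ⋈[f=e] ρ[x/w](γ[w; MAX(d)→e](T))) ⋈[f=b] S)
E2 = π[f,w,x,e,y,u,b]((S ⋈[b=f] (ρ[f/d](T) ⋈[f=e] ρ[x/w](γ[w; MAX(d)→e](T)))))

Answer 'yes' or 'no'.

E1 stepwise |·|:
  T → 3
  ρ[f/d](T) → 3
  T → 3
  γ[w; MAX(d)→e](T) → 3
  ρ[x/w](γ[w; MAX(d)→e](T)) → 3
  (ρ[f/d](T) ⋈[f=e] ρ[x/w](γ[w; MAX(d)→e](T))) → 5
  S → 3
  ((ρ[f/d](T) ⋈[f=e] ρ[x/w](γ[w; MAX(d)→e](T))) ⋈[f=b] S) → 4
E2 stepwise |·|:
  S → 3
  T → 3
  ρ[f/d](T) → 3
  T → 3
  γ[w; MAX(d)→e](T) → 3
  ρ[x/w](γ[w; MAX(d)→e](T)) → 3
  (ρ[f/d](T) ⋈[f=e] ρ[x/w](γ[w; MAX(d)→e](T))) → 5
  (S ⋈[b=f] (ρ[f/d](T) ⋈[f=e] ρ[x/w](γ[w; MAX(d)→e](T)))) → 4
  π[f,w,x,e,y,u,b]((S ⋈[b=f] (ρ[f/d](T) ⋈[f=e] ρ[x/w](γ[w; MAX(d)→e](T))))) → 4

E1 and E2 produce the same multiset:
f | w | x | e | y | u | b
6 | r | r | 6 | s | q | 6
6 | r | t | 6 | s | q | 6
6 | t | r | 6 | s | q | 6
6 | t | t | 6 | s | q | 6

yes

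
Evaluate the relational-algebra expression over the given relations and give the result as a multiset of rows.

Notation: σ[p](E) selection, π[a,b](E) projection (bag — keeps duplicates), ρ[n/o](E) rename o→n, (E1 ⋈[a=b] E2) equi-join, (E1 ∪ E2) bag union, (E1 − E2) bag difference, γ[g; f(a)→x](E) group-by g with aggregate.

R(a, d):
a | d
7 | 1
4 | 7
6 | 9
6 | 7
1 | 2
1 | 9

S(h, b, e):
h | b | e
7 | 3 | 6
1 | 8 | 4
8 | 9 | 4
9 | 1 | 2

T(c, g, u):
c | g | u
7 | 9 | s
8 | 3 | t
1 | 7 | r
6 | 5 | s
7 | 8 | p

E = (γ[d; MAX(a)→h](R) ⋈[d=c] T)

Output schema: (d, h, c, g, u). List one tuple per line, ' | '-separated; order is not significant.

Per-node cardinality:
  R → 6
  γ[d; MAX(a)→h](R) → 4
  T → 5
  (γ[d; MAX(a)→h](R) ⋈[d=c] T) → 3

== RESULT ==
d | h | c | g | u
1 | 7 | 1 | 7 | r
7 | 6 | 7 | 8 | p
7 | 6 | 7 | 9 | s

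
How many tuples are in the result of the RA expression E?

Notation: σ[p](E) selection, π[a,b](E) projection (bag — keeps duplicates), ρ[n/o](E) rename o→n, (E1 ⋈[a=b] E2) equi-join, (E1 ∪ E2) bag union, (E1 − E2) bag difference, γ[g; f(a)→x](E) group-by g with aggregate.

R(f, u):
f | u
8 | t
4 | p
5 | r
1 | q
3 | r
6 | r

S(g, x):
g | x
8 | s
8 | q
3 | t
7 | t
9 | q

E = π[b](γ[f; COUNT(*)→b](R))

Row counts bottom-up:
  R → 6
  γ[f; COUNT(*)→b](R) → 6
  π[b](γ[f; COUNT(*)→b](R)) → 6

|E| = 6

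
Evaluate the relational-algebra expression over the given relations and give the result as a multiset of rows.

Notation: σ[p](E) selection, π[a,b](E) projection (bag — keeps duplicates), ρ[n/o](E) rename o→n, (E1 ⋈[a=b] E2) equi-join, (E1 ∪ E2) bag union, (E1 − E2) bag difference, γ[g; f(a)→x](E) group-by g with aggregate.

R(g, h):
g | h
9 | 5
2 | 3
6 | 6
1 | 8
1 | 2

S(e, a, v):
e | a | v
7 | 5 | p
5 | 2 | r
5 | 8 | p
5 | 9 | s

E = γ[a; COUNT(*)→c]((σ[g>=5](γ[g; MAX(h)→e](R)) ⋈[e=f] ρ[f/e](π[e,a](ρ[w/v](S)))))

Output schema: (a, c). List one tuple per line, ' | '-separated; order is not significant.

Stepwise |·|:
  R → 5
  γ[g; MAX(h)→e](R) → 4
  σ[g>=5](γ[g; MAX(h)→e](R)) → 2
  S → 4
  ρ[w/v](S) → 4
  π[e,a](ρ[w/v](S)) → 4
  ρ[f/e](π[e,a](ρ[w/v](S))) → 4
  (σ[g>=5](γ[g; MAX(h)→e](R)) ⋈[e=f] ρ[f/e](π[e,a](ρ[w/v](S)))) → 3
  γ[a; COUNT(*)→c]((σ[g>=5](γ[g; MAX(h)→e](R)) ⋈[e=f] ρ[f/e](π[e,a](ρ[w/v](S))))) → 3

== RESULT ==
a | c
2 | 1
8 | 1
9 | 1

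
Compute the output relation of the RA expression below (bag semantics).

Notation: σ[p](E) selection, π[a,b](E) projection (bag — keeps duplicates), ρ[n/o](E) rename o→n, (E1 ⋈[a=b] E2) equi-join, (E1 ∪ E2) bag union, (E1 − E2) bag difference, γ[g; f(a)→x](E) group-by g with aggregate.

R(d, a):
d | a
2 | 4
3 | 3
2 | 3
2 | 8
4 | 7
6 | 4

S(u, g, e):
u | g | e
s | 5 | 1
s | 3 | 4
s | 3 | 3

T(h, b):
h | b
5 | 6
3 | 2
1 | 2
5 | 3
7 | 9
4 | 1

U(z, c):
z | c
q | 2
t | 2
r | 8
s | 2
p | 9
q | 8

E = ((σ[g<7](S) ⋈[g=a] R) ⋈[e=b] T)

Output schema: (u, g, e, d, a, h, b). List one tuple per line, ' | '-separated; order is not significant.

Subexpression sizes:
  S → 3
  σ[g<7](S) → 3
  R → 6
  (σ[g<7](S) ⋈[g=a] R) → 4
  T → 6
  ((σ[g<7](S) ⋈[g=a] R) ⋈[e=b] T) → 2

== RESULT ==
u | g | e | d | a | h | b
s | 3 | 3 | 2 | 3 | 5 | 3
s | 3 | 3 | 3 | 3 | 5 | 3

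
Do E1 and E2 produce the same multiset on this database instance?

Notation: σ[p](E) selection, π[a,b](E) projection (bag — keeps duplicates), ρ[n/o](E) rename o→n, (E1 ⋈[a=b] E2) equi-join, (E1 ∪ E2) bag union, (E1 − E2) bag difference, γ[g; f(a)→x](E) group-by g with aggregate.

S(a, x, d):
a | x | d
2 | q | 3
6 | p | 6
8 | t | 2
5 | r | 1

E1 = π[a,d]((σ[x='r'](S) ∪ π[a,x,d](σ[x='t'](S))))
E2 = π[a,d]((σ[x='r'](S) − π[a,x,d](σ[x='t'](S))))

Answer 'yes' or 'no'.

E1 per-node cardinality:
  S → 4
  σ[x='r'](S) → 1
  S → 4
  σ[x='t'](S) → 1
  π[a,x,d](σ[x='t'](S)) → 1
  (σ[x='r'](S) ∪ π[a,x,d](σ[x='t'](S))) → 2
  π[a,d]((σ[x='r'](S) ∪ π[a,x,d](σ[x='t'](S)))) → 2
E2 per-node cardinality:
  S → 4
  σ[x='r'](S) → 1
  S → 4
  σ[x='t'](S) → 1
  π[a,x,d](σ[x='t'](S)) → 1
  (σ[x='r'](S) − π[a,x,d](σ[x='t'](S))) → 1
  π[a,d]((σ[x='r'](S) − π[a,x,d](σ[x='t'](S)))) → 1

E1 result:
a | d
5 | 1
8 | 2
E2 result:
a | d
5 | 1
Witness: (8, 2) appears 1× in E1 but 0× in E2.

no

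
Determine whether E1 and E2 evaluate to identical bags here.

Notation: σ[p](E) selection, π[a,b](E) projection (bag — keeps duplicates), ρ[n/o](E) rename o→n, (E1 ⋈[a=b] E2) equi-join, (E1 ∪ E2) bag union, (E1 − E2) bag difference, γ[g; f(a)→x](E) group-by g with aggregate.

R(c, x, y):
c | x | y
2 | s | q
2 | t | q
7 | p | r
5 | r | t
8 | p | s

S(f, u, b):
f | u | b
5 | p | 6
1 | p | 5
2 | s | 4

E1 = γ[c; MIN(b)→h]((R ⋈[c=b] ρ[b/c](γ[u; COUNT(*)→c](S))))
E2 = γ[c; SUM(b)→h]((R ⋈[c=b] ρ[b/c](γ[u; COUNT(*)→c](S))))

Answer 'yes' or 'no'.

E1 row counts bottom-up:
  R → 5
  S → 3
  γ[u; COUNT(*)→c](S) → 2
  ρ[b/c](γ[u; COUNT(*)→c](S)) → 2
  (R ⋈[c=b] ρ[b/c](γ[u; COUNT(*)→c](S))) → 2
  γ[c; MIN(b)→h]((R ⋈[c=b] ρ[b/c](γ[u; COUNT(*)→c](S)))) → 1
E2 row counts bottom-up:
  R → 5
  S → 3
  γ[u; COUNT(*)→c](S) → 2
  ρ[b/c](γ[u; COUNT(*)→c](S)) → 2
  (R ⋈[c=b] ρ[b/c](γ[u; COUNT(*)→c](S))) → 2
  γ[c; SUM(b)→h]((R ⋈[c=b] ρ[b/c](γ[u; COUNT(*)→c](S)))) → 1

E1 result:
c | h
2 | 2
E2 result:
c | h
2 | 4
Witness: (2, 4) appears 0× in E1 but 1× in E2.

no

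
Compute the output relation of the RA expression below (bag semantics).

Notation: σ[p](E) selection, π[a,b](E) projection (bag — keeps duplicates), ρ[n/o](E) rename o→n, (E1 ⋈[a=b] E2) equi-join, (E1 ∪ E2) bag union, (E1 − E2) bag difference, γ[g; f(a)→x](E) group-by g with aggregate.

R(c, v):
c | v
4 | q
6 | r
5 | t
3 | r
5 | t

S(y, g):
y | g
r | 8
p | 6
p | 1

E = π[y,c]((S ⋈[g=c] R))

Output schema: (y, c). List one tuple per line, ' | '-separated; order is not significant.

Row counts bottom-up:
  S → 3
  R → 5
  (S ⋈[g=c] R) → 1
  π[y,c]((S ⋈[g=c] R)) → 1

== RESULT ==
y | c
p | 6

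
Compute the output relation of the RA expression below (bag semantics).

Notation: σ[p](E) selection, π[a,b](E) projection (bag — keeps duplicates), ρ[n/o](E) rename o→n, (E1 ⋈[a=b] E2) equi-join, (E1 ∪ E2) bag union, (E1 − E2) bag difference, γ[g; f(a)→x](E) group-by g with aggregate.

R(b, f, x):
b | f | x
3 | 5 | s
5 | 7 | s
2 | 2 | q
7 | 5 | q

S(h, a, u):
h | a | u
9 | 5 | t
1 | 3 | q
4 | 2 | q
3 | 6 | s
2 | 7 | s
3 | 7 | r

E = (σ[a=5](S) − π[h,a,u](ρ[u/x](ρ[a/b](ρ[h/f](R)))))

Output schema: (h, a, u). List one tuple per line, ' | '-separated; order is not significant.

Subexpression sizes:
  S → 6
  σ[a=5](S) → 1
  R → 4
  ρ[h/f](R) → 4
  ρ[a/b](ρ[h/f](R)) → 4
  ρ[u/x](ρ[a/b](ρ[h/f](R))) → 4
  π[h,a,u](ρ[u/x](ρ[a/b](ρ[h/f](R)))) → 4
  (σ[a=5](S) − π[h,a,u](ρ[u/x](ρ[a/b](ρ[h/f](R))))) → 1

== RESULT ==
h | a | u
9 | 5 | t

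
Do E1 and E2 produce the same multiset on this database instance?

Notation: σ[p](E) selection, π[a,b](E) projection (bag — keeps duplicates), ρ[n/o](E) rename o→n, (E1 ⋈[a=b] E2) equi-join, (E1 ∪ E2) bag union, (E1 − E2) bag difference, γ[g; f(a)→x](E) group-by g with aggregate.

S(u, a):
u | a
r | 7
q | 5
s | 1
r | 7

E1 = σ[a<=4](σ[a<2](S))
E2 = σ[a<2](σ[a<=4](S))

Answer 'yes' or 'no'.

E1 per-node cardinality:
  S → 4
  σ[a<2](S) → 1
  σ[a<=4](σ[a<2](S)) → 1
E2 per-node cardinality:
  S → 4
  σ[a<=4](S) → 1
  σ[a<2](σ[a<=4](S)) → 1

E1 and E2 produce the same multiset:
u | a
s | 1

yes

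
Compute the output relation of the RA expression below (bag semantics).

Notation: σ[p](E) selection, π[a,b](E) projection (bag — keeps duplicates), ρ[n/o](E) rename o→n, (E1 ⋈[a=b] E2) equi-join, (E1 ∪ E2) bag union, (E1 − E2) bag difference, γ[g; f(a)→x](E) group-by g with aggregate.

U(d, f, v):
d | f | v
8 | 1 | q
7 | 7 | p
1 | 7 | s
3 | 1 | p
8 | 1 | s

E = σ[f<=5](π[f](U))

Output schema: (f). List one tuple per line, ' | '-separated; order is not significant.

Row counts bottom-up:
  U → 5
  π[f](U) → 5
  σ[f<=5](π[f](U)) → 3

== RESULT ==
f
1
1
1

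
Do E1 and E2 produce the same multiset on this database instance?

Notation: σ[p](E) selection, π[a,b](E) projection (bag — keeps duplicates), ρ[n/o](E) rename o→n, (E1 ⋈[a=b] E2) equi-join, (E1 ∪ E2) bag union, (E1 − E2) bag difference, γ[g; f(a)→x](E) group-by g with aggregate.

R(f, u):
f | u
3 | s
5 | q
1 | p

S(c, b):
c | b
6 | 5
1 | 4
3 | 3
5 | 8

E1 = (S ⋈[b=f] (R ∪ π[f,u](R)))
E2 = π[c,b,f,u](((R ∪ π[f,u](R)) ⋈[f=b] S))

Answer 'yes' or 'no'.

E1 subexpression sizes:
  S → 4
  R → 3
  R → 3
  π[f,u](R) → 3
  (R ∪ π[f,u](R)) → 6
  (S ⋈[b=f] (R ∪ π[f,u](R))) → 4
E2 subexpression sizes:
  R → 3
  R → 3
  π[f,u](R) → 3
  (R ∪ π[f,u](R)) → 6
  S → 4
  ((R ∪ π[f,u](R)) ⋈[f=b] S) → 4
  π[c,b,f,u](((R ∪ π[f,u](R)) ⋈[f=b] S)) → 4

E1 and E2 produce the same multiset:
c | b | f | u
3 | 3 | 3 | s
3 | 3 | 3 | s
6 | 5 | 5 | q
6 | 5 | 5 | q

yes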